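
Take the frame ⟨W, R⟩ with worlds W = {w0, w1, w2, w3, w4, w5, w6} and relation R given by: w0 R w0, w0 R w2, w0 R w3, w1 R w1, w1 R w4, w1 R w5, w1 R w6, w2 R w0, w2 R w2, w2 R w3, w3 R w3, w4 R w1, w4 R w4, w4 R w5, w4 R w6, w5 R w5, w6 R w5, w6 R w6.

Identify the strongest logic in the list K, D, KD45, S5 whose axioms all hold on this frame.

Serial (axiom D): yes — every world has a successor (e.g. w0 R w0).
Euclidean (axiom 5): no — w0 R w3 and w0 R w2, but not w3 R w2.
Transitive (axiom 4): yes — every two-step R-path is closed by a direct edge.
Reflexive (axiom T): yes — every world is R-related to itself.
So F validates K, D; KD45 would additionally require R to be Euclidean. The strongest is D.

D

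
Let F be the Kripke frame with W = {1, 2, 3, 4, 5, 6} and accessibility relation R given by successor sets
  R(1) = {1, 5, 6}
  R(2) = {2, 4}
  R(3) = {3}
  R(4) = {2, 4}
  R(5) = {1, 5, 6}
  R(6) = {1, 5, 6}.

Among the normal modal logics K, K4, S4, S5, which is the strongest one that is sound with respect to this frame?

S5

Transitive (axiom 4): yes — every two-step R-path is closed by a direct edge.
Reflexive (axiom T): yes — every world is R-related to itself.
Euclidean (axiom 5): yes — any two successors of a common world are R-related.
So F validates K, K4, S4, S5. The strongest is S5.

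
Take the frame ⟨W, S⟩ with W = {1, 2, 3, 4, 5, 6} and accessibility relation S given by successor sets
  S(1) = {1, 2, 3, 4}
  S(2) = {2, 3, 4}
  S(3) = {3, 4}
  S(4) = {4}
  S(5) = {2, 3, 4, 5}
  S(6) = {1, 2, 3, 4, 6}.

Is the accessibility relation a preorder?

Yes

Reflexive: yes — every world is S-related to itself.
Transitive: yes — every two-step S-path is closed by a direct edge.
So S is a preorder.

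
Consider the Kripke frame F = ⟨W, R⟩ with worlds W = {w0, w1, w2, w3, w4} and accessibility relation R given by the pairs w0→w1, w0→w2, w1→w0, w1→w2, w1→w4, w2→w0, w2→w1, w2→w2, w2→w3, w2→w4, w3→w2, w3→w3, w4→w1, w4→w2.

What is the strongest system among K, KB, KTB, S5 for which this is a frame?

KB

Symmetric (axiom B): yes — every pair in R has its reverse in R.
Reflexive (axiom T): no — w0 is not related to itself.
Euclidean (axiom 5): no — w1 R w0 and w1 R w4, but not w0 R w4.
So F validates K, KB; KTB would additionally require R to be reflexive. The strongest is KB.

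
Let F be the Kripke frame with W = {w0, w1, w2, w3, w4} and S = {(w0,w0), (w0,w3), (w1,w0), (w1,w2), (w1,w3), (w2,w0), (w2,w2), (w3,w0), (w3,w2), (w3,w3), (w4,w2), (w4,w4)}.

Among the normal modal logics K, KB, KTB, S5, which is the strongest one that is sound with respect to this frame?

Symmetric (axiom B): no — w1 S w0 but not w0 S w1.
Reflexive (axiom T): no — w1 is not related to itself.
Euclidean (axiom 5): no — w1 S w0 and w1 S w2, but not w0 S w2.
So F validates K; KB would additionally require S to be symmetric. The strongest is K.

K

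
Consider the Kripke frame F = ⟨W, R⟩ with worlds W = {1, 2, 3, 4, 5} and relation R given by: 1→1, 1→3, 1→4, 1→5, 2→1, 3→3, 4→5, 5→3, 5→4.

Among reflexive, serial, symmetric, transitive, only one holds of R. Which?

serial

Reflexive: no — 2 is not related to itself.
Serial: yes — every world has a successor (e.g. 1 R 1).
Symmetric: no — 1 R 3 but not 3 R 1.
Transitive: no — 2 R 1 and 1 R 3, but not 2 R 3.
Only serial holds.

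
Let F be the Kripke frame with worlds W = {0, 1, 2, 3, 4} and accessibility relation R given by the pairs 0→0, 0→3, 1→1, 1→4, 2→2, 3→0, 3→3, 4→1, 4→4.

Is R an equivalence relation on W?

Reflexive: yes — every world is R-related to itself.
Symmetric: yes — every pair in R has its reverse in R.
Transitive: yes — every two-step R-path is closed by a direct edge.
So R is an equivalence relation.

Yes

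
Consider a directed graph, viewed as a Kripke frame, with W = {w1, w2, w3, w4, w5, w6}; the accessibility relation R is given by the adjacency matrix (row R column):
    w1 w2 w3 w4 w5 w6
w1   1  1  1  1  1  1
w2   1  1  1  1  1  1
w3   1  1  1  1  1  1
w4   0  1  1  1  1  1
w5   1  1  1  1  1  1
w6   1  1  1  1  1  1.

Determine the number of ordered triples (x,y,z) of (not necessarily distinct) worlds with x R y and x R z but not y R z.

5

Enumerating: (w1,w4,w1), (w2,w4,w1), (w3,w4,w1), (w5,w4,w1), (w6,w4,w1).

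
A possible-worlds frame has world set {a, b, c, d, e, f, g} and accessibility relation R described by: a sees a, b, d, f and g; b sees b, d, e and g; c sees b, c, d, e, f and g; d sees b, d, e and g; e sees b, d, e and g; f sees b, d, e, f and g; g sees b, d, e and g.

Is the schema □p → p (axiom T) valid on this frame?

Yes

Axiom T corresponds to the accessibility relation being reflexive.
Reflexive: yes — every world is R-related to itself.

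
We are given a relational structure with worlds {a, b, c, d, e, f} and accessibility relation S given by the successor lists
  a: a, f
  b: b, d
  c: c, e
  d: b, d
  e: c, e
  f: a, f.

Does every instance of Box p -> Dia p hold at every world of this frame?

Yes

Axiom D corresponds to the accessibility relation being serial.
Serial: yes — every world has a successor (e.g. a S a).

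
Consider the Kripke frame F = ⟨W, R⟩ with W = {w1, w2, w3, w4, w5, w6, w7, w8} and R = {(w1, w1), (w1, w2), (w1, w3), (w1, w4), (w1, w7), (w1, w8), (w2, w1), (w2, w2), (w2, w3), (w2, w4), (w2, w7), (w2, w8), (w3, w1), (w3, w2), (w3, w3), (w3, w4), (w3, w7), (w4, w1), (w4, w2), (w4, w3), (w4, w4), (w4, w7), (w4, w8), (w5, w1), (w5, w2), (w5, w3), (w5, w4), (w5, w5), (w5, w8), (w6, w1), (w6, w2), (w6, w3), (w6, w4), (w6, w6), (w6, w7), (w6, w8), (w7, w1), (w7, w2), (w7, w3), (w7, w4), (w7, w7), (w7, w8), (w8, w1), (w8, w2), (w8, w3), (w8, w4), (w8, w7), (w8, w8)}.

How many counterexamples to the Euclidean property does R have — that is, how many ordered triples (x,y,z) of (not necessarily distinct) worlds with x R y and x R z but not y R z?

Enumerating: (w1,w3,w8), (w2,w3,w8), (w4,w3,w8), (w5,w1,w5), (w5,w2,w5), (w5,w3,w5), (w5,w3,w8), (w5,w4,w5), (w5,w8,w5), (w6,w1,w6), (w6,w2,w6), (w6,w3,w6), (w6,w3,w8), (w6,w4,w6), (w6,w7,w6), (w6,w8,w6), (w7,w3,w8), (w8,w3,w8).

18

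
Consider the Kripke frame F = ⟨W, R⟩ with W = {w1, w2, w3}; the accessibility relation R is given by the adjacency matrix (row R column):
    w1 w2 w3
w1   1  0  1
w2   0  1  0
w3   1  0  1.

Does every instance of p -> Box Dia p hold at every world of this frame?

Yes

Axiom B corresponds to the accessibility relation being symmetric.
Symmetric: yes — every pair in R has its reverse in R.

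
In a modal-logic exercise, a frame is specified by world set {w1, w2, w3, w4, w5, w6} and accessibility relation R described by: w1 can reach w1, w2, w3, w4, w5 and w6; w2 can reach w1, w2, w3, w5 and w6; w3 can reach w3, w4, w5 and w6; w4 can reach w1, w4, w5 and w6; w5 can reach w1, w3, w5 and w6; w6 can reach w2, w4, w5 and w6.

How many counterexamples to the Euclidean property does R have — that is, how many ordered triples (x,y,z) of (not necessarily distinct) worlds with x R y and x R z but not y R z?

26

Enumerating: (w1,w2,w4), (w1,w3,w1), (w1,w3,w2), (w1,w4,w2), (w1,w4,w3), (w1,w5,w2), (w1,w5,w4), (w1,w6,w1), (w1,w6,w3), (w2,w3,w1), (w2,w3,w2), (w2,w5,w2), … and 14 more.
Total: 26.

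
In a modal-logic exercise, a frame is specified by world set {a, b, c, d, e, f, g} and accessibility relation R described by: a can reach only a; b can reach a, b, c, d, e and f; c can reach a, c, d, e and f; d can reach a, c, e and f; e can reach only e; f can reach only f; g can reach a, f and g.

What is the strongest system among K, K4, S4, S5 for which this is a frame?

Transitive (axiom 4): no — d R c and c R d, but not d R d.
Reflexive (axiom T): no — d is not related to itself.
Euclidean (axiom 5): no — b R a and b R c, but not a R c.
So F validates K; K4 would additionally require R to be transitive. The strongest is K.

K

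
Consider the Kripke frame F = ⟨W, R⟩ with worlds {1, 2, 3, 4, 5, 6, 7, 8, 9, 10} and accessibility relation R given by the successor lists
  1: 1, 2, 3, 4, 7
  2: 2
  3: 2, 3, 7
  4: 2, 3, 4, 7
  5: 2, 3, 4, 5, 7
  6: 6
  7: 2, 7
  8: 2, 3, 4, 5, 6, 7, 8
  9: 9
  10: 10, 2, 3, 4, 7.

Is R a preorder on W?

Reflexive: yes — every world is R-related to itself.
Transitive: yes — every two-step R-path is closed by a direct edge.
So R is a preorder.

Yes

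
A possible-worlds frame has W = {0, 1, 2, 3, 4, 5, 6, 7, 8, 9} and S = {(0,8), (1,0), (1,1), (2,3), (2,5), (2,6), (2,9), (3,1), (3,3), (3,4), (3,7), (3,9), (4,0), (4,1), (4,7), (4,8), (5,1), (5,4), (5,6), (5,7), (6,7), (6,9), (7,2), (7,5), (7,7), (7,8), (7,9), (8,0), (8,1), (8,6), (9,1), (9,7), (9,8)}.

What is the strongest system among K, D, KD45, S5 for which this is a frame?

D

Serial (axiom D): yes — every world has a successor (e.g. 0 S 8).
Euclidean (axiom 5): no — 2 S 3 and 2 S 5, but not 3 S 5.
Transitive (axiom 4): no — 0 S 8 and 8 S 1, but not 0 S 1.
Reflexive (axiom T): no — 0 is not related to itself.
So F validates K, D; KD45 would additionally require S to be Euclidean and transitive. The strongest is D.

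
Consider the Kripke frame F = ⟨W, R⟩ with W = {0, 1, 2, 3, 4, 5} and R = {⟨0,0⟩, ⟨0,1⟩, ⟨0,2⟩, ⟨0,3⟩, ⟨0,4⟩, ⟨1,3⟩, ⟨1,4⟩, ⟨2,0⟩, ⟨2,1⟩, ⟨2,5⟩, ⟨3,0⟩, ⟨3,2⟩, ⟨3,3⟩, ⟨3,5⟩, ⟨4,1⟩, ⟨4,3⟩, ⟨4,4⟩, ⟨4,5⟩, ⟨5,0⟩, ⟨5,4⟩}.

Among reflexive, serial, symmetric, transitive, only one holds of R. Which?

serial

Reflexive: no — 1 is not related to itself.
Serial: yes — every world has a successor (e.g. 0 R 0).
Symmetric: no — 0 R 1 but not 1 R 0.
Transitive: no — 0 R 2 and 2 R 5, but not 0 R 5.
Only serial holds.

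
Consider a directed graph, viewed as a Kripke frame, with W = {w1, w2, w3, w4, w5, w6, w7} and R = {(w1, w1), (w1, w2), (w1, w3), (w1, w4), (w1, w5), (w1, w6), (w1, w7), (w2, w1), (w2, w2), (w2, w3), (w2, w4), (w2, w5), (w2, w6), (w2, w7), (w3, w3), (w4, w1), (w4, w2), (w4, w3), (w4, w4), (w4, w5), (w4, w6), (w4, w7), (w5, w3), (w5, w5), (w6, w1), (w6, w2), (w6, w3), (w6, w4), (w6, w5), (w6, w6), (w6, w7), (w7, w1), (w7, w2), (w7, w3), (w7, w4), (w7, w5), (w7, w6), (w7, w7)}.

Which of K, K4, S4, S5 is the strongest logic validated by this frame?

Transitive (axiom 4): yes — every two-step R-path is closed by a direct edge.
Reflexive (axiom T): yes — every world is R-related to itself.
Euclidean (axiom 5): no — w1 R w3 and w1 R w2, but not w3 R w2.
So F validates K, K4, S4; S5 would additionally require R to be Euclidean. The strongest is S4.

S4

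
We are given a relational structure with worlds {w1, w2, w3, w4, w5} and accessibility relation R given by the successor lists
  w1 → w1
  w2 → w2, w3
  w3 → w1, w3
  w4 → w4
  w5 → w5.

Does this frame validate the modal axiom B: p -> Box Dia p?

No

The schema B characterises exactly the symmetric frames.
Symmetric: no — w2 R w3 but not w3 R w2.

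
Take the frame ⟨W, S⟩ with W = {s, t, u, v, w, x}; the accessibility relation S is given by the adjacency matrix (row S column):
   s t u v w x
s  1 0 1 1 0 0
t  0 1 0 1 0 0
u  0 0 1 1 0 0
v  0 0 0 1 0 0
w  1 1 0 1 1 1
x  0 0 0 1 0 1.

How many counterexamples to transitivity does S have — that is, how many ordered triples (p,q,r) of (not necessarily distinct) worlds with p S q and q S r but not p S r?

1

Enumerating: (w,s,u).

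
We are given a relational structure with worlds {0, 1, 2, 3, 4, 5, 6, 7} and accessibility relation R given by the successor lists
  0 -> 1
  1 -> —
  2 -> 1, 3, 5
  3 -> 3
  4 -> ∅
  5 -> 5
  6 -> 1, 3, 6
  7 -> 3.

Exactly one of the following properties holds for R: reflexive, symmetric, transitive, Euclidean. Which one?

Reflexive: no — 0 is not related to itself.
Symmetric: no — 0 R 1 but not 1 R 0.
Transitive: yes — every two-step R-path is closed by a direct edge.
Euclidean: no — 2 R 1 and 2 R 3, but not 1 R 3.
Only transitive holds.

transitive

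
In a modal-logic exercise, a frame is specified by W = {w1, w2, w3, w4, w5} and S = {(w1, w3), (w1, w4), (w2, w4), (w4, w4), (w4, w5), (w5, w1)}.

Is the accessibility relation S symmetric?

No

Symmetric: no — w1 S w3 but not w3 S w1.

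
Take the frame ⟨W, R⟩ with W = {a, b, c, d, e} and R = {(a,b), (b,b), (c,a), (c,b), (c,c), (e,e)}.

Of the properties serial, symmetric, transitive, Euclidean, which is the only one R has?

transitive

Serial: no — d has no R-successor.
Symmetric: no — a R b but not b R a.
Transitive: yes — every two-step R-path is closed by a direct edge.
Euclidean: no — c R b and c R a, but not b R a.
Only transitive holds.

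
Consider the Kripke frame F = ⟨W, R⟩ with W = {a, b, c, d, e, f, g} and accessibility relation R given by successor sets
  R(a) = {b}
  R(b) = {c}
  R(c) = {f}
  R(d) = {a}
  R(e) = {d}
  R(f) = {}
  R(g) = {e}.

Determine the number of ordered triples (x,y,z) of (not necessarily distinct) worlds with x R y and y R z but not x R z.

5

Enumerating: (a,b,c), (b,c,f), (d,a,b), (e,d,a), (g,e,d).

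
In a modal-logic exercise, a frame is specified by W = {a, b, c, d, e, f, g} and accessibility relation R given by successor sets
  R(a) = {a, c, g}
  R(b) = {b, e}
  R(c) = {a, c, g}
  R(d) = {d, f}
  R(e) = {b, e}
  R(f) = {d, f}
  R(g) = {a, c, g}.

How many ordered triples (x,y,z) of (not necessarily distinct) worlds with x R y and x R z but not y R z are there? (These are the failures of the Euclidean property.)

R is Euclidean; there are no such tuples.

0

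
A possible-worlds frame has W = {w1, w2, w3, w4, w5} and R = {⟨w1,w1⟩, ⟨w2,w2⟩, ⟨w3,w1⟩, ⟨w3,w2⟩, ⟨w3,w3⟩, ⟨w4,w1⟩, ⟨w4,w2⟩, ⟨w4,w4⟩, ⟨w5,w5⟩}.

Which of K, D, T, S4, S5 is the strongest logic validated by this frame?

Serial (axiom D): yes — every world has a successor (e.g. w1 R w1).
Reflexive (axiom T): yes — every world is R-related to itself.
Transitive (axiom 4): yes — every two-step R-path is closed by a direct edge.
Euclidean (axiom 5): no — w3 R w1 and w3 R w2, but not w1 R w2.
So F validates K, D, T, S4; S5 would additionally require R to be Euclidean. The strongest is S4.

S4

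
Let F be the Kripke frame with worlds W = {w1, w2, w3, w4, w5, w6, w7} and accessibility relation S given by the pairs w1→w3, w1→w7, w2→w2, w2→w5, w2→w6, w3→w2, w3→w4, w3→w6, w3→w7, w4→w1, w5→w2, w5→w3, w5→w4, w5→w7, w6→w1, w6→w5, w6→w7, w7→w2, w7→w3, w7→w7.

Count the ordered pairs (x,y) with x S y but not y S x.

14

Enumerating: (w1,w3), (w1,w7), (w2,w6), (w3,w2), (w3,w4), (w3,w6), (w4,w1), (w5,w3), (w5,w4), (w5,w7), (w6,w1), (w6,w5), (w6,w7), (w7,w2).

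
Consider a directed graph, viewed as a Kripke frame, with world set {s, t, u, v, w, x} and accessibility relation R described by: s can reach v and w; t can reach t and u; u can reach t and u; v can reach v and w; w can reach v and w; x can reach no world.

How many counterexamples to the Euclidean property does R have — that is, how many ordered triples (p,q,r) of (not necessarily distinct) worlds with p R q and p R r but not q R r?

0

R is Euclidean; there are no such tuples.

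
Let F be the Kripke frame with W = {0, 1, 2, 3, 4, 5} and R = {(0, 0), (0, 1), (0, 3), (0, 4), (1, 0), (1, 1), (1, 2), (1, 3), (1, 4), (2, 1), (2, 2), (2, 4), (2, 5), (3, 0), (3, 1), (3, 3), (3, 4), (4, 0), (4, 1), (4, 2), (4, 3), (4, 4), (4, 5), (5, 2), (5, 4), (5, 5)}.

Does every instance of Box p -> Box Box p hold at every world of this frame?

No

By correspondence theory, 4 is valid on a frame iff R is transitive.
Transitive: no — 0 R 1 and 1 R 2, but not 0 R 2.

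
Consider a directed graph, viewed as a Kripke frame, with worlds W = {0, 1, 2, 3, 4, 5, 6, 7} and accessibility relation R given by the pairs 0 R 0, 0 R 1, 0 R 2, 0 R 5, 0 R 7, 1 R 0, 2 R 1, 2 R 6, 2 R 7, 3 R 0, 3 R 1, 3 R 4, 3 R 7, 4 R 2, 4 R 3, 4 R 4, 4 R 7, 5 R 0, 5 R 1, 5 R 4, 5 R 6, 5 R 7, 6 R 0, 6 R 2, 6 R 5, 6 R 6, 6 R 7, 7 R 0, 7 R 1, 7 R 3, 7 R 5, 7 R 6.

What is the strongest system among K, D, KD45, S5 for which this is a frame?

D

Serial (axiom D): yes — every world has a successor (e.g. 0 R 0).
Euclidean (axiom 5): no — 0 R 1 and 0 R 2, but not 1 R 2.
Transitive (axiom 4): no — 0 R 2 and 2 R 6, but not 0 R 6.
Reflexive (axiom T): no — 1 is not related to itself.
So F validates K, D; KD45 would additionally require R to be Euclidean and transitive. The strongest is D.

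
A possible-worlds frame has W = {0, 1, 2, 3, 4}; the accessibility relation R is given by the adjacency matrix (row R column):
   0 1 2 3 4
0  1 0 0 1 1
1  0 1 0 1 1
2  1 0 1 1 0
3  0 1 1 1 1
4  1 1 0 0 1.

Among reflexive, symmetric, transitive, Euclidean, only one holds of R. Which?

Reflexive: yes — every world is R-related to itself.
Symmetric: no — 0 R 3 but not 3 R 0.
Transitive: no — 0 R 3 and 3 R 1, but not 0 R 1.
Euclidean: no — 0 R 4 and 0 R 3, but not 4 R 3.
Only reflexive holds.

reflexive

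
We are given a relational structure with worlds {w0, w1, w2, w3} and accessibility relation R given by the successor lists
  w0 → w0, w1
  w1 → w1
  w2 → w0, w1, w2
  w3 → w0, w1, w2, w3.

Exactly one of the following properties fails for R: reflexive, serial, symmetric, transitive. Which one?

Reflexive: yes — every world is R-related to itself.
Serial: yes — every world has a successor (e.g. w0 R w0).
Symmetric: no — w0 R w1 but not w1 R w0.
Transitive: yes — every two-step R-path is closed by a direct edge.
Only symmetric fails.

symmetric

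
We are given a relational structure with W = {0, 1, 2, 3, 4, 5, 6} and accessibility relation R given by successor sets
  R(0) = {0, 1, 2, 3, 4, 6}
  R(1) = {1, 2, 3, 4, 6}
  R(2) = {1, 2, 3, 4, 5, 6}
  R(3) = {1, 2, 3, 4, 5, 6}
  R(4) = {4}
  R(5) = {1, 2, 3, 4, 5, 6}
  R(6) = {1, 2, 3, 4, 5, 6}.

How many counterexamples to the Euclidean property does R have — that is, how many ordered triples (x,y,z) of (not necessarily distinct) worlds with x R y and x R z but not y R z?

Enumerating: (0,1,0), (0,2,0), (0,3,0), (0,4,0), (0,4,1), (0,4,2), (0,4,3), (0,4,6), (0,6,0), (1,4,1), (1,4,2), (1,4,3), … and 25 more.
Total: 37.

37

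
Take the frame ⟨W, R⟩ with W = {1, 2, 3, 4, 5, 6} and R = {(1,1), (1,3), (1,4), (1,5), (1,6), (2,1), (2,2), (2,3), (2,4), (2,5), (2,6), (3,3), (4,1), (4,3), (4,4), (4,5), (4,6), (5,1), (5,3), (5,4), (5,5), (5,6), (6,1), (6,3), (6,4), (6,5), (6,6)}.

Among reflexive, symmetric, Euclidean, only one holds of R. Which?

reflexive

Reflexive: yes — every world is R-related to itself.
Symmetric: no — 1 R 3 but not 3 R 1.
Euclidean: no — 1 R 3 and 1 R 4, but not 3 R 4.
Only reflexive holds.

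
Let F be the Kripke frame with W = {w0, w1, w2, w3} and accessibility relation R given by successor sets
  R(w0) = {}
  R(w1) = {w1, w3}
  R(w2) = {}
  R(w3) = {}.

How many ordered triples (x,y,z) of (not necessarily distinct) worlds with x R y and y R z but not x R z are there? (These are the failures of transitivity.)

0

R is transitive; there are no such tuples.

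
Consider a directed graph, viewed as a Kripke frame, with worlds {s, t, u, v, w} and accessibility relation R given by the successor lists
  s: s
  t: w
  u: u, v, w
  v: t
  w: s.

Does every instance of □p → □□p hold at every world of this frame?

No

By correspondence theory, 4 is valid on a frame iff R is transitive.
Transitive: no — t R w and w R s, but not t R s.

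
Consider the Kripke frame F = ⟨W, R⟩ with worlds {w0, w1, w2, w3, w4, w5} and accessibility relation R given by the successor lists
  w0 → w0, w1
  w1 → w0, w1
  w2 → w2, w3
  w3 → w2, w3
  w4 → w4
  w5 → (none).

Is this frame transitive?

Yes

Transitive: yes — every two-step R-path is closed by a direct edge.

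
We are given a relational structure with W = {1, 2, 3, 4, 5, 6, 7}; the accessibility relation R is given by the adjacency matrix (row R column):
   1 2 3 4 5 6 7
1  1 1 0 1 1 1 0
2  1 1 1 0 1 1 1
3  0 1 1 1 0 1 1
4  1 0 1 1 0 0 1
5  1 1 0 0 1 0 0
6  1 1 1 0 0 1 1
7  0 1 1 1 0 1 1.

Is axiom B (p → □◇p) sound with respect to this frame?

By correspondence theory, B is valid on a frame iff R is symmetric.
Symmetric: yes — every pair in R has its reverse in R.

Yes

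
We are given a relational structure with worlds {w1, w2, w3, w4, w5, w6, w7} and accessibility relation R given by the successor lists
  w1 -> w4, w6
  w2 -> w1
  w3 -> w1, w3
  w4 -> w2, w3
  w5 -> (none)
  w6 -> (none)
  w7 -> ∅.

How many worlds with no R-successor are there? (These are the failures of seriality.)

3

Enumerating: w5, w6, w7.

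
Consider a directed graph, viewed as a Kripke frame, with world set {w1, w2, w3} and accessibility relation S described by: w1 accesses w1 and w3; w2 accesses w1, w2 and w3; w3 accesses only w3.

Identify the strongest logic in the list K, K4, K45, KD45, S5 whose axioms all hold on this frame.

Transitive (axiom 4): yes — every two-step S-path is closed by a direct edge.
Euclidean (axiom 5): no — w2 S w3 and w2 S w1, but not w3 S w1.
Serial (axiom D): yes — every world has a successor (e.g. w1 S w1).
Reflexive (axiom T): yes — every world is S-related to itself.
So F validates K, K4; K45 would additionally require S to be Euclidean. The strongest is K4.

K4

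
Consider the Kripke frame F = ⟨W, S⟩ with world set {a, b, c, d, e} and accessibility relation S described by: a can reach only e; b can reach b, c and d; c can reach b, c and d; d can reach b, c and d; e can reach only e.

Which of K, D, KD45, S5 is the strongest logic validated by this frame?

KD45

Serial (axiom D): yes — every world has a successor (e.g. a S e).
Euclidean (axiom 5): yes — any two successors of a common world are S-related.
Transitive (axiom 4): yes — every two-step S-path is closed by a direct edge.
Reflexive (axiom T): no — a is not related to itself.
So F validates K, D, KD45; S5 would additionally require S to be reflexive. The strongest is KD45.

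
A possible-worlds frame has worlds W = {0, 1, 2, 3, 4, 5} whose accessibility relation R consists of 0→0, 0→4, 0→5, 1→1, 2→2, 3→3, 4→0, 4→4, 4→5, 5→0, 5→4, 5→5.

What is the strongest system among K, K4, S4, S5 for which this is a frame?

S5

Transitive (axiom 4): yes — every two-step R-path is closed by a direct edge.
Reflexive (axiom T): yes — every world is R-related to itself.
Euclidean (axiom 5): yes — any two successors of a common world are R-related.
So F validates K, K4, S4, S5. The strongest is S5.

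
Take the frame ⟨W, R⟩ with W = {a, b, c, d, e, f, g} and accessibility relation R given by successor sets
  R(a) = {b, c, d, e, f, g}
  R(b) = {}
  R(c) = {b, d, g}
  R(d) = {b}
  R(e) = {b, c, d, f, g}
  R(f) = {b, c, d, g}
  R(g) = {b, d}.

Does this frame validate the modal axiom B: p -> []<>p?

No

By correspondence theory, B is valid on a frame iff R is symmetric.
Symmetric: no — a R b but not b R a.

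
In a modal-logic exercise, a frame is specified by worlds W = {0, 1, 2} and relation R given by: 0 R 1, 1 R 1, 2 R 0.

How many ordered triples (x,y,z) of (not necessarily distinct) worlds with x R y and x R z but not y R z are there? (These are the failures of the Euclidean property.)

1

Enumerating: (2,0,0).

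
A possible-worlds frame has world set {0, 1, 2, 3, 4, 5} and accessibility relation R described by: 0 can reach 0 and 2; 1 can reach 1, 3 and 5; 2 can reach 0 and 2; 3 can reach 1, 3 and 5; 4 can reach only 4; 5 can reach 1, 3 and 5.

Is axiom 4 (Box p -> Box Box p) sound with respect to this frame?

Yes

Axiom 4 corresponds to the accessibility relation being transitive.
Transitive: yes — every two-step R-path is closed by a direct edge.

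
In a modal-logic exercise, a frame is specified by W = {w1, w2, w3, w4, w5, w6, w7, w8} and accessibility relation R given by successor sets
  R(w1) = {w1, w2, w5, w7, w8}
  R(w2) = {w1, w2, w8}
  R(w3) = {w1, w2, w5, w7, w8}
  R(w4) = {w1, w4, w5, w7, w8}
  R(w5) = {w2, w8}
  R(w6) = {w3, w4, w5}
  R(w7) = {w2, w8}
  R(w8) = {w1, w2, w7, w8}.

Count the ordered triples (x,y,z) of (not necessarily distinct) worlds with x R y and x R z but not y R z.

38

Enumerating: (w1,w2,w5), (w1,w2,w7), (w1,w5,w1), (w1,w5,w5), (w1,w5,w7), (w1,w7,w1), (w1,w7,w5), (w1,w7,w7), (w1,w8,w5), (w3,w2,w5), (w3,w2,w7), (w3,w5,w1), … and 26 more.
Total: 38.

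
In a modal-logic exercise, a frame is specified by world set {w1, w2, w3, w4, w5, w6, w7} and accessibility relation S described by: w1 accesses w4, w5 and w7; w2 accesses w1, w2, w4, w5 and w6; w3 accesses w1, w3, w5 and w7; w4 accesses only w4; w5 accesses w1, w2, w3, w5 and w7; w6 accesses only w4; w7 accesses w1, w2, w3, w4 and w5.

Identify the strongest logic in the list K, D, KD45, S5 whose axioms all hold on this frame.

D

Serial (axiom D): yes — every world has a successor (e.g. w1 S w4).
Euclidean (axiom 5): no — w1 S w4 and w1 S w5, but not w4 S w5.
Transitive (axiom 4): no — w1 S w5 and w5 S w2, but not w1 S w2.
Reflexive (axiom T): no — w1 is not related to itself.
So F validates K, D; KD45 would additionally require S to be Euclidean and transitive. The strongest is D.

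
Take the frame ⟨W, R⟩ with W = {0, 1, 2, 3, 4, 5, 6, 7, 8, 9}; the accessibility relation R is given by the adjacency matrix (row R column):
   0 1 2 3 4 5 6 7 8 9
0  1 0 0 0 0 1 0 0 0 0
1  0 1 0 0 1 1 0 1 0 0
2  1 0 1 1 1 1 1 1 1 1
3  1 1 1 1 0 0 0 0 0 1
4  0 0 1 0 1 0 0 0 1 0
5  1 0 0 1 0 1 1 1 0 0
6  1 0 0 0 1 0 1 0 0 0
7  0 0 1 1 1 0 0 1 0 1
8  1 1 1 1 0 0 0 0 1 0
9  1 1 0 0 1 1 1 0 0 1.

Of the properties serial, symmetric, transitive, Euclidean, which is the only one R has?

serial

Serial: yes — every world has a successor (e.g. 0 R 0).
Symmetric: no — 1 R 4 but not 4 R 1.
Transitive: no — 0 R 5 and 5 R 3, but not 0 R 3.
Euclidean: no — 1 R 4 and 1 R 5, but not 4 R 5.
Only serial holds.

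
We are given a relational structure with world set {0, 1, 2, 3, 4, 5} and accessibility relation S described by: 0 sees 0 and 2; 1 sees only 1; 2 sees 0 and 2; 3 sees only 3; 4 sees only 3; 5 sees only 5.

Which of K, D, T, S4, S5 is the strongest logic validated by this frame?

Serial (axiom D): yes — every world has a successor (e.g. 0 S 0).
Reflexive (axiom T): no — 4 is not related to itself.
Transitive (axiom 4): yes — every two-step S-path is closed by a direct edge.
Euclidean (axiom 5): yes — any two successors of a common world are S-related.
So F validates K, D; T would additionally require S to be reflexive. The strongest is D.

D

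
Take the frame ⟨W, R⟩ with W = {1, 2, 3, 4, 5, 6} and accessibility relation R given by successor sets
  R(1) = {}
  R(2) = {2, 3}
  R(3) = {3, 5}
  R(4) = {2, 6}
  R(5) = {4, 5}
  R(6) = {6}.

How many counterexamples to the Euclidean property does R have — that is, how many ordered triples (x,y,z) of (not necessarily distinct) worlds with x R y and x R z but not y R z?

Enumerating: (2,3,2), (3,5,3), (4,2,6), (4,6,2), (5,4,4), (5,4,5).

6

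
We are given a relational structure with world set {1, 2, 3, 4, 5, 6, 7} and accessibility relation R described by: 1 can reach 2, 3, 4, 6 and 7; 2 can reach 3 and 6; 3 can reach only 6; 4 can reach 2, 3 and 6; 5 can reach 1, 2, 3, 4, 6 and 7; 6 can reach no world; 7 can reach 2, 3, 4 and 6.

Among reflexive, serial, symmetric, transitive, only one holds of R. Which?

Reflexive: no — 1 is not related to itself.
Serial: no — 6 has no R-successor.
Symmetric: no — 1 R 2 but not 2 R 1.
Transitive: yes — every two-step R-path is closed by a direct edge.
Only transitive holds.

transitive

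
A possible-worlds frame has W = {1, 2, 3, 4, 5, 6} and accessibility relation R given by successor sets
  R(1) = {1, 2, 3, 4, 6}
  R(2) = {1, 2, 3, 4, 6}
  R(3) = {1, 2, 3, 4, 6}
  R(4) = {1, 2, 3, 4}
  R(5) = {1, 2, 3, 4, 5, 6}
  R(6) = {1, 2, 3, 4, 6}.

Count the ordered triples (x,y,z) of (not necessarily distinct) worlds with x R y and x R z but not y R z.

10

Enumerating: (1,4,6), (2,4,6), (3,4,6), (5,1,5), (5,2,5), (5,3,5), (5,4,5), (5,4,6), (5,6,5), (6,4,6).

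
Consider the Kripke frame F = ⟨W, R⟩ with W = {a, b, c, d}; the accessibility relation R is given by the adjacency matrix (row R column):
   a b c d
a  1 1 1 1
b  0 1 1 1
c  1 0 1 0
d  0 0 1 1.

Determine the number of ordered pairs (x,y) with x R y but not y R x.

5

Enumerating: (a,b), (a,d), (b,c), (b,d), (d,c).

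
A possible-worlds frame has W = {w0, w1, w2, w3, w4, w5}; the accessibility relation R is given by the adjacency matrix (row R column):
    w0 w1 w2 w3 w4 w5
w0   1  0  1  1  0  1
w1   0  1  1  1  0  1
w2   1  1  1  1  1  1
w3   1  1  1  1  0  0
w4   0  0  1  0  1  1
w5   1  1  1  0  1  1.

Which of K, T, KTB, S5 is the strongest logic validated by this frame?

KTB

Reflexive (axiom T): yes — every world is R-related to itself.
Symmetric (axiom B): yes — every pair in R has its reverse in R.
Euclidean (axiom 5): no — w0 R w3 and w0 R w5, but not w3 R w5.
So F validates K, T, KTB; S5 would additionally require R to be Euclidean. The strongest is KTB.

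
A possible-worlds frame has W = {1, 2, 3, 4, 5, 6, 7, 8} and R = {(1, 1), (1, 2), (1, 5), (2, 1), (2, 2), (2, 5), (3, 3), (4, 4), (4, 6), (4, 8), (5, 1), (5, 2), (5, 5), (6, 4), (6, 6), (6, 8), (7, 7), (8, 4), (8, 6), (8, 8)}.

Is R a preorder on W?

Reflexive: yes — every world is R-related to itself.
Transitive: yes — every two-step R-path is closed by a direct edge.
So R is a preorder.

Yes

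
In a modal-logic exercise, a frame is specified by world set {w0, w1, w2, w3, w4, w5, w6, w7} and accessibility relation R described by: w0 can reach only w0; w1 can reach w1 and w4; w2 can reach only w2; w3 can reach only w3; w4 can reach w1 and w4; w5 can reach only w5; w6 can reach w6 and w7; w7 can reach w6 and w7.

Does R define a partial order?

No

Reflexive: yes — every world is R-related to itself.
Transitive: yes — every two-step R-path is closed by a direct edge.
Antisymmetric: no — w1 R w4 and w4 R w1 with w1 ≠ w4.
So R is not a partial order.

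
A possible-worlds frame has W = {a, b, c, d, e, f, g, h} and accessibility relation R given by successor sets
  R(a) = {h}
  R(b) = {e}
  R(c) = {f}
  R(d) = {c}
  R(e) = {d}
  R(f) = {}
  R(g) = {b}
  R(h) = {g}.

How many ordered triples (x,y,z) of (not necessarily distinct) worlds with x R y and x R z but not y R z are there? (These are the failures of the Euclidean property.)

Enumerating: (a,h,h), (b,e,e), (c,f,f), (d,c,c), (e,d,d), (g,b,b), (h,g,g).

7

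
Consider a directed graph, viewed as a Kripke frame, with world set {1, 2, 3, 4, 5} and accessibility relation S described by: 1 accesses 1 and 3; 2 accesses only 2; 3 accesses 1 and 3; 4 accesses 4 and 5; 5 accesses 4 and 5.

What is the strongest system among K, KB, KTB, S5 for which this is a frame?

S5

Symmetric (axiom B): yes — every pair in S has its reverse in S.
Reflexive (axiom T): yes — every world is S-related to itself.
Euclidean (axiom 5): yes — any two successors of a common world are S-related.
So F validates K, KB, KTB, S5. The strongest is S5.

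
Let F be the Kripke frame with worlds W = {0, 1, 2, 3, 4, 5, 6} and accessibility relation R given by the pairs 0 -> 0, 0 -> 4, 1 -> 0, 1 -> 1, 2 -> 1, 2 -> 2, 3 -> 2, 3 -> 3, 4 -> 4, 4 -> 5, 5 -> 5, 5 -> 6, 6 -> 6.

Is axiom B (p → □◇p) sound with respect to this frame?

No

The schema B characterises exactly the symmetric frames.
Symmetric: no — 0 R 4 but not 4 R 0.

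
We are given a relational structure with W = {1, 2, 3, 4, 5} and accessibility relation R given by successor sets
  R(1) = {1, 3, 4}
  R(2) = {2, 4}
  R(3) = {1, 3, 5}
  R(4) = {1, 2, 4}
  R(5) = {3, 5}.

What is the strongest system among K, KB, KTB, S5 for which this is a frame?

Symmetric (axiom B): yes — every pair in R has its reverse in R.
Reflexive (axiom T): yes — every world is R-related to itself.
Euclidean (axiom 5): no — 1 R 3 and 1 R 4, but not 3 R 4.
So F validates K, KB, KTB; S5 would additionally require R to be Euclidean. The strongest is KTB.

KTB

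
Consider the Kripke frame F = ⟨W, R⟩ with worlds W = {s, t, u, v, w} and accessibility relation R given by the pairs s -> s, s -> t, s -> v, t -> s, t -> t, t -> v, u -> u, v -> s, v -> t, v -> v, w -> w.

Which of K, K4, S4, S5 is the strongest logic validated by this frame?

S5

Transitive (axiom 4): yes — every two-step R-path is closed by a direct edge.
Reflexive (axiom T): yes — every world is R-related to itself.
Euclidean (axiom 5): yes — any two successors of a common world are R-related.
So F validates K, K4, S4, S5. The strongest is S5.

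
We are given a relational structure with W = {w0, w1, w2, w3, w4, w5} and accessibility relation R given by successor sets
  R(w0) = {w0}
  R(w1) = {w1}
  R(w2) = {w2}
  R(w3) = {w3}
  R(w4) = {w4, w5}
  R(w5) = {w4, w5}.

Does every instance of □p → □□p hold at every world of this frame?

By correspondence theory, 4 is valid on a frame iff R is transitive.
Transitive: yes — every two-step R-path is closed by a direct edge.

Yes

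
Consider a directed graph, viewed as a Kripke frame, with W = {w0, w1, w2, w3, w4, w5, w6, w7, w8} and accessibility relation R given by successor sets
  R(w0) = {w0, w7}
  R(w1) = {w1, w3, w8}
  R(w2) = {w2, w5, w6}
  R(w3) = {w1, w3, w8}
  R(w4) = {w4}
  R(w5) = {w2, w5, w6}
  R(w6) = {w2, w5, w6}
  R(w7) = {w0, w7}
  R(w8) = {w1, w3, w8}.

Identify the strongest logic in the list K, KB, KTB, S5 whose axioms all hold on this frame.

Symmetric (axiom B): yes — every pair in R has its reverse in R.
Reflexive (axiom T): yes — every world is R-related to itself.
Euclidean (axiom 5): yes — any two successors of a common world are R-related.
So F validates K, KB, KTB, S5. The strongest is S5.

S5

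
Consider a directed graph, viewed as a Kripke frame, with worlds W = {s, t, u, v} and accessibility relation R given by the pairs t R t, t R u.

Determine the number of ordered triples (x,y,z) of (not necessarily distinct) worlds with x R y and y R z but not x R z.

R is transitive; there are no such tuples.

0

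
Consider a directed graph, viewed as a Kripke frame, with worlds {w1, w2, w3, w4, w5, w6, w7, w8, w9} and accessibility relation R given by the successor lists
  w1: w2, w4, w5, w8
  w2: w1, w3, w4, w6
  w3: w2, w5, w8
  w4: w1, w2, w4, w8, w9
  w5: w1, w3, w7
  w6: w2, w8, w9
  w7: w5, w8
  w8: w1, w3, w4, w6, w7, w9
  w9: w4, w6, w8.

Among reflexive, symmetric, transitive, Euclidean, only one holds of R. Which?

Reflexive: no — w1 is not related to itself.
Symmetric: yes — every pair in R has its reverse in R.
Transitive: no — w1 R w2 and w2 R w3, but not w1 R w3.
Euclidean: no — w1 R w2 and w1 R w5, but not w2 R w5.
Only symmetric holds.

symmetric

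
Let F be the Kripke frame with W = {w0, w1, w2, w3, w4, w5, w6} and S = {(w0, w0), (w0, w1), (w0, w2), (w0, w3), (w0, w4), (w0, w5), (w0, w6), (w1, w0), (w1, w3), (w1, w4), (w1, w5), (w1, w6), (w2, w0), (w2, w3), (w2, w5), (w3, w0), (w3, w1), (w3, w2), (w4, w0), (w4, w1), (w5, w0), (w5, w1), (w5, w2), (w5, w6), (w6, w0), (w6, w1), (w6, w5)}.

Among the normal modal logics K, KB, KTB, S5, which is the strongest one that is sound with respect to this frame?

KB

Symmetric (axiom B): yes — every pair in S has its reverse in S.
Reflexive (axiom T): no — w1 is not related to itself.
Euclidean (axiom 5): no — w0 S w1 and w0 S w2, but not w1 S w2.
So F validates K, KB; KTB would additionally require S to be reflexive. The strongest is KB.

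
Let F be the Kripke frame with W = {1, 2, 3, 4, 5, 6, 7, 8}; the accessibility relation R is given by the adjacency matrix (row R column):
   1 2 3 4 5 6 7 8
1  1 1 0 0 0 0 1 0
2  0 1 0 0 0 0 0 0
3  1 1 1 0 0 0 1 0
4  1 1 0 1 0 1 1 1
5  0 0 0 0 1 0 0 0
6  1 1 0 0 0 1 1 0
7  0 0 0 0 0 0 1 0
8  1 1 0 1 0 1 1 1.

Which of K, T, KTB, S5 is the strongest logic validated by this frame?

T

Reflexive (axiom T): yes — every world is R-related to itself.
Symmetric (axiom B): no — 1 R 2 but not 2 R 1.
Euclidean (axiom 5): no — 1 R 2 and 1 R 7, but not 2 R 7.
So F validates K, T; KTB would additionally require R to be symmetric. The strongest is T.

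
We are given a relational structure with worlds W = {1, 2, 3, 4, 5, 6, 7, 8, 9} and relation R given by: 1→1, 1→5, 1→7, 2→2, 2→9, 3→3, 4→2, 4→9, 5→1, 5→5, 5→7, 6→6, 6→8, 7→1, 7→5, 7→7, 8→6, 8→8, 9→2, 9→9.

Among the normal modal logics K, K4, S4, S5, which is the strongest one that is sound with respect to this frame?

K4

Transitive (axiom 4): yes — every two-step R-path is closed by a direct edge.
Reflexive (axiom T): no — 4 is not related to itself.
Euclidean (axiom 5): yes — any two successors of a common world are R-related.
So F validates K, K4; S4 would additionally require R to be reflexive. The strongest is K4.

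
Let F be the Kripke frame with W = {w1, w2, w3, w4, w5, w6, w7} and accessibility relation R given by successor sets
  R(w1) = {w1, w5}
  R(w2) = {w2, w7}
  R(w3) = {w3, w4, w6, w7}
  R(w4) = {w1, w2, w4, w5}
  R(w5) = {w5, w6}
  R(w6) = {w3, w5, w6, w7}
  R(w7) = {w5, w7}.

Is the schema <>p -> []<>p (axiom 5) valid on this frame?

The schema 5 characterises exactly the Euclidean frames.
Euclidean: no — w3 R w4 and w3 R w6, but not w4 R w6.

No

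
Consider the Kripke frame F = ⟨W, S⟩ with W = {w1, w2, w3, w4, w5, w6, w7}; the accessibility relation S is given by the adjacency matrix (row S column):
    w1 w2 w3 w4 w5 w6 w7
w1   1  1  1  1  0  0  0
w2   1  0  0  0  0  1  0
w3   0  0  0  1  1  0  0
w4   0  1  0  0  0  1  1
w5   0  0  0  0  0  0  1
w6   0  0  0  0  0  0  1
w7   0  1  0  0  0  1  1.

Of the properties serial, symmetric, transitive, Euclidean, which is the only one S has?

serial

Serial: yes — every world has a successor (e.g. w1 S w1).
Symmetric: no — w1 S w3 but not w3 S w1.
Transitive: no — w1 S w2 and w2 S w6, but not w1 S w6.
Euclidean: no — w1 S w2 and w1 S w3, but not w2 S w3.
Only serial holds.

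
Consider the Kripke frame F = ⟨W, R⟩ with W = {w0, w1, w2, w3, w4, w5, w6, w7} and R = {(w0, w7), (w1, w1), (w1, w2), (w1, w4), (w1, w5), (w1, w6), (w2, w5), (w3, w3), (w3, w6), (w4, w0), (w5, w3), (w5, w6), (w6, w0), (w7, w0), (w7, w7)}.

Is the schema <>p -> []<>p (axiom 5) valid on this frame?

No

By correspondence theory, 5 is valid on a frame iff R is Euclidean.
Euclidean: no — w1 R w2 and w1 R w4, but not w2 R w4.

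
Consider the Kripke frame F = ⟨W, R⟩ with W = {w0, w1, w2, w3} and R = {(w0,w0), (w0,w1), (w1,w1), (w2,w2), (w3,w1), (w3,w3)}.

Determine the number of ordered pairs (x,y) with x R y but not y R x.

Enumerating: (w0,w1), (w3,w1).

2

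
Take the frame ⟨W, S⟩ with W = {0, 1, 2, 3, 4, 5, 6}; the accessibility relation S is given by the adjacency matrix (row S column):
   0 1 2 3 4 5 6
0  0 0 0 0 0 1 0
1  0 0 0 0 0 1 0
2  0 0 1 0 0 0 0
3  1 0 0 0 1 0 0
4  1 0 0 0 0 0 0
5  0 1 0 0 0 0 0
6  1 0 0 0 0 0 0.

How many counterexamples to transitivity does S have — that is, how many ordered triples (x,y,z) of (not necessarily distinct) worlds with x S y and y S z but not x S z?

6

Enumerating: (0,5,1), (1,5,1), (3,0,5), (4,0,5), (5,1,5), (6,0,5).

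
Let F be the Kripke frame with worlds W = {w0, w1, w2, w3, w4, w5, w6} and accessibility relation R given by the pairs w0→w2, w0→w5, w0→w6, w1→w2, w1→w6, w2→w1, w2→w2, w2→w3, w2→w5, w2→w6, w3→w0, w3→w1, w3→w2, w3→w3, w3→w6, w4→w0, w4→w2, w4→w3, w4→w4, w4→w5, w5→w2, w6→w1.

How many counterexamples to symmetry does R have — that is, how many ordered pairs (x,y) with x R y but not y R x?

11

Enumerating: (w0,w2), (w0,w5), (w0,w6), (w2,w6), (w3,w0), (w3,w1), (w3,w6), (w4,w0), (w4,w2), (w4,w3), (w4,w5).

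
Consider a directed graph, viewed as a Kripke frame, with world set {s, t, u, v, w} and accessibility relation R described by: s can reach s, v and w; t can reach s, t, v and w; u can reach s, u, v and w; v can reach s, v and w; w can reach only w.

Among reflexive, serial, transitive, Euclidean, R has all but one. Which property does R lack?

Euclidean

Reflexive: yes — every world is R-related to itself.
Serial: yes — every world has a successor (e.g. s R s).
Transitive: yes — every two-step R-path is closed by a direct edge.
Euclidean: no — s R w and s R v, but not w R v.
Only Euclidean fails.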